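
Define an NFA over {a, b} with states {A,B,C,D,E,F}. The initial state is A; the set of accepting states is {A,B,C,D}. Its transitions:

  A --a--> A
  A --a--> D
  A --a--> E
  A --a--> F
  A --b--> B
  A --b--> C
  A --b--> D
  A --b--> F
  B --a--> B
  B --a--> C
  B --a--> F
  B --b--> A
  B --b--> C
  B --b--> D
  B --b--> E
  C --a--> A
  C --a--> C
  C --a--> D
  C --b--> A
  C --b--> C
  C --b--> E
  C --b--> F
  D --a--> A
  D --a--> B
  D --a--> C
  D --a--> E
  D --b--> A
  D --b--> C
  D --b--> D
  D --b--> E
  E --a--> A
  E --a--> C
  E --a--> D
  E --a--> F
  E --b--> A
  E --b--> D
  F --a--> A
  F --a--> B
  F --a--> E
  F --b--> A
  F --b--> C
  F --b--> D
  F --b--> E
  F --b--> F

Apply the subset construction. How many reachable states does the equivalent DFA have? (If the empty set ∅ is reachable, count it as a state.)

5

Start state of the DFA: {A}.
{A} --a--> {A,D,E,F}  [new]
{A} --b--> {B,C,D,F}  [new]
{A,D,E,F} --a--> {A,B,C,D,E,F}  [new]
{A,D,E,F} --b--> {A,B,C,D,E,F}  [seen]
{B,C,D,F} --a--> {A,B,C,D,E,F}  [seen]
{B,C,D,F} --b--> {A,C,D,E,F}  [new]
{A,B,C,D,E,F} --a--> {A,B,C,D,E,F}  [seen]
{A,B,C,D,E,F} --b--> {A,B,C,D,E,F}  [seen]
{A,C,D,E,F} --a--> {A,B,C,D,E,F}  [seen]
{A,C,D,E,F} --b--> {A,B,C,D,E,F}  [seen]
Reachable DFA states: {A}, {A,D,E,F}, {B,C,D,F}, {A,B,C,D,E,F}, {A,C,D,E,F}.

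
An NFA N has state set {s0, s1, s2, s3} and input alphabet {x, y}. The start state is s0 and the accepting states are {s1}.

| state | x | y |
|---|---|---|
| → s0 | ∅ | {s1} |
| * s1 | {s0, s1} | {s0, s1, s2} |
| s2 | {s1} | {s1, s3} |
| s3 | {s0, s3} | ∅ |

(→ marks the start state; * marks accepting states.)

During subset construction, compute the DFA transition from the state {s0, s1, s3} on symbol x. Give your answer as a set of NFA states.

δ(s0,x) = ∅; δ(s1,x) = {s0, s1}; δ(s3,x) = {s0, s3}.
Union: {s0, s1, s3}.

{s0, s1, s3}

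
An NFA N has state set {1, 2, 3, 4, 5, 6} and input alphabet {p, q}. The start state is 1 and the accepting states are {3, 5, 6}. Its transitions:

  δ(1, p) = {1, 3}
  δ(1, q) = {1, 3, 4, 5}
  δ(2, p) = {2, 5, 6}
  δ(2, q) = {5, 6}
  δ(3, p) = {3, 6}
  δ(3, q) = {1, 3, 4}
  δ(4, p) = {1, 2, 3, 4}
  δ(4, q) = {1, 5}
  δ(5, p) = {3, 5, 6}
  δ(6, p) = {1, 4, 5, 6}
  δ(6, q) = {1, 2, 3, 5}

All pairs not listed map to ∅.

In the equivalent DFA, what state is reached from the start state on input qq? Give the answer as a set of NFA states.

Start: {1}.
δ(1,q) = {1, 3, 4, 5}.
Union: {1, 3, 4, 5}.
After q: {1, 3, 4, 5}.
δ(1,q) = {1, 3, 4, 5}; δ(3,q) = {1, 3, 4}; δ(4,q) = {1, 5}; δ(5,q) = ∅.
Union: {1, 3, 4, 5}.
After q: {1, 3, 4, 5}.

{1, 3, 4, 5}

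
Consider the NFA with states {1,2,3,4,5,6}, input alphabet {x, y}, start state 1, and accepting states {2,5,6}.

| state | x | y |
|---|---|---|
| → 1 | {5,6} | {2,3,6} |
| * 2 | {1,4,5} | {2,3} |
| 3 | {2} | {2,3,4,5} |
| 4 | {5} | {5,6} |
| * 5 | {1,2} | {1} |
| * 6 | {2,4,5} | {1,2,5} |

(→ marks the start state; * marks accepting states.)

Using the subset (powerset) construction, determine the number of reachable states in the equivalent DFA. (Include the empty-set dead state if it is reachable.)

10

Start state of the DFA: {1}.
{1} --x--> {5,6}  [new]
{1} --y--> {2,3,6}  [new]
{5,6} --x--> {1,2,4,5}  [new]
{5,6} --y--> {1,2,5}  [new]
{2,3,6} --x--> {1,2,4,5}  [seen]
{2,3,6} --y--> {1,2,3,4,5}  [new]
{1,2,4,5} --x--> {1,2,4,5,6}  [new]
{1,2,4,5} --y--> {1,2,3,5,6}  [new]
{1,2,5} --x--> {1,2,4,5,6}  [seen]
{1,2,5} --y--> {1,2,3,6}  [new]
{1,2,3,4,5} --x--> {1,2,4,5,6}  [seen]
{1,2,3,4,5} --y--> {1,2,3,4,5,6}  [new]
{1,2,4,5,6} --x--> {1,2,4,5,6}  [seen]
{1,2,4,5,6} --y--> {1,2,3,5,6}  [seen]
{1,2,3,5,6} --x--> {1,2,4,5,6}  [seen]
{1,2,3,5,6} --y--> {1,2,3,4,5,6}  [seen]
{1,2,3,6} --x--> {1,2,4,5,6}  [seen]
{1,2,3,6} --y--> {1,2,3,4,5,6}  [seen]
{1,2,3,4,5,6} --x--> {1,2,4,5,6}  [seen]
{1,2,3,4,5,6} --y--> {1,2,3,4,5,6}  [seen]
Reachable DFA states: {1}, {5,6}, {2,3,6}, {1,2,4,5}, {1,2,5}, {1,2,3,4,5}, {1,2,4,5,6}, {1,2,3,5,6}, {1,2,3,6}, {1,2,3,4,5,6}.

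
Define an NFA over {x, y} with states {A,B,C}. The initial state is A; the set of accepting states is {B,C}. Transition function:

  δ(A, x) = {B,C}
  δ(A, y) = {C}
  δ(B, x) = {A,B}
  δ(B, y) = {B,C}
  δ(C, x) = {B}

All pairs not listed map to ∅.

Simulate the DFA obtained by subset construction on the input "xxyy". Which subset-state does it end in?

{B,C}

Start: {A}.
δ(A,x) = {B,C}.
Union: {B,C}.
After x: {B,C}.
δ(B,x) = {A,B}; δ(C,x) = {B}.
Union: {A,B}.
After x: {A,B}.
δ(A,y) = {C}; δ(B,y) = {B,C}.
Union: {B,C}.
After y: {B,C}.
δ(B,y) = {B,C}; δ(C,y) = ∅.
Union: {B,C}.
After y: {B,C}.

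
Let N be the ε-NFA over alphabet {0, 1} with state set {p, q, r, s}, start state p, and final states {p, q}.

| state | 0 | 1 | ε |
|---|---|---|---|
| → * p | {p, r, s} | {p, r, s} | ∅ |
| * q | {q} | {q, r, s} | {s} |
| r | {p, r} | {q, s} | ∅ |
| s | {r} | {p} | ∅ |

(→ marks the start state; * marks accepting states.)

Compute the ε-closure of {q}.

{q, s}

Begin with {q}.
q →ε {s}; add s.
ε-closure = {q, s}.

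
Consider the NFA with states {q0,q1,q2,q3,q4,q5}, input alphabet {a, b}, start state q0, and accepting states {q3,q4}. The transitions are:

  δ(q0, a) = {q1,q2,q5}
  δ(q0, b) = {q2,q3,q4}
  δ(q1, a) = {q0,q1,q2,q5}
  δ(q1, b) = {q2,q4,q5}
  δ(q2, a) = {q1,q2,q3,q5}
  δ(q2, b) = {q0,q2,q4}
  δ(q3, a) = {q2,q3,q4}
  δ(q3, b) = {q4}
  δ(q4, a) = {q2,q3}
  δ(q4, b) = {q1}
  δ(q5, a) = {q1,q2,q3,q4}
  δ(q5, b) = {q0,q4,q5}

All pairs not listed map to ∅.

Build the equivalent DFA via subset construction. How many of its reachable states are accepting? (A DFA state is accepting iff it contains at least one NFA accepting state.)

8

Start state of the DFA: {q0}.
{q0} --a--> {q1,q2,q5}  [new]
{q0} --b--> {q2,q3,q4}  [new]
{q1,q2,q5} --a--> {q0,q1,q2,q3,q4,q5}  [new]
{q1,q2,q5} --b--> {q0,q2,q4,q5}  [new]
{q2,q3,q4} --a--> {q1,q2,q3,q4,q5}  [new]
{q2,q3,q4} --b--> {q0,q1,q2,q4}  [new]
{q0,q1,q2,q3,q4,q5} --a--> {q0,q1,q2,q3,q4,q5}  [seen]
{q0,q1,q2,q3,q4,q5} --b--> {q0,q1,q2,q3,q4,q5}  [seen]
{q0,q2,q4,q5} --a--> {q1,q2,q3,q4,q5}  [seen]
{q0,q2,q4,q5} --b--> {q0,q1,q2,q3,q4,q5}  [seen]
{q1,q2,q3,q4,q5} --a--> {q0,q1,q2,q3,q4,q5}  [seen]
{q1,q2,q3,q4,q5} --b--> {q0,q1,q2,q4,q5}  [new]
{q0,q1,q2,q4} --a--> {q0,q1,q2,q3,q5}  [new]
{q0,q1,q2,q4} --b--> {q0,q1,q2,q3,q4,q5}  [seen]
{q0,q1,q2,q4,q5} --a--> {q0,q1,q2,q3,q4,q5}  [seen]
{q0,q1,q2,q4,q5} --b--> {q0,q1,q2,q3,q4,q5}  [seen]
{q0,q1,q2,q3,q5} --a--> {q0,q1,q2,q3,q4,q5}  [seen]
{q0,q1,q2,q3,q5} --b--> {q0,q2,q3,q4,q5}  [new]
{q0,q2,q3,q4,q5} --a--> {q1,q2,q3,q4,q5}  [seen]
{q0,q2,q3,q4,q5} --b--> {q0,q1,q2,q3,q4,q5}  [seen]
Reachable DFA states: {q0}, {q1,q2,q5}, {q2,q3,q4}, {q0,q1,q2,q3,q4,q5}, {q0,q2,q4,q5}, {q1,q2,q3,q4,q5}, {q0,q1,q2,q4}, {q0,q1,q2,q4,q5}, {q0,q1,q2,q3,q5}, {q0,q2,q3,q4,q5}.
Accepting DFA states (contain an NFA accepting state): {q2,q3,q4}, {q0,q1,q2,q3,q4,q5}, {q0,q2,q4,q5}, {q1,q2,q3,q4,q5}, {q0,q1,q2,q4}, {q0,q1,q2,q4,q5}, {q0,q1,q2,q3,q5}, {q0,q2,q3,q4,q5}.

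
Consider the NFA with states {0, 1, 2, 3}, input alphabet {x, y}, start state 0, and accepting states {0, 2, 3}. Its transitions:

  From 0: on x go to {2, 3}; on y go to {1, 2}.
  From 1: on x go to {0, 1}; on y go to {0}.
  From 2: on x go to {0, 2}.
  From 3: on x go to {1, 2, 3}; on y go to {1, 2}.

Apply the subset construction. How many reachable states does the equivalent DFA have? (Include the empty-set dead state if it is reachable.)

5

Start state of the DFA: {0}.
{0} --x--> {2, 3}  [new]
{0} --y--> {1, 2}  [new]
{2, 3} --x--> {0, 1, 2, 3}  [new]
{2, 3} --y--> {1, 2}  [seen]
{1, 2} --x--> {0, 1, 2}  [new]
{1, 2} --y--> {0}  [seen]
{0, 1, 2, 3} --x--> {0, 1, 2, 3}  [seen]
{0, 1, 2, 3} --y--> {0, 1, 2}  [seen]
{0, 1, 2} --x--> {0, 1, 2, 3}  [seen]
{0, 1, 2} --y--> {0, 1, 2}  [seen]
Reachable DFA states: {0}, {2, 3}, {1, 2}, {0, 1, 2, 3}, {0, 1, 2}.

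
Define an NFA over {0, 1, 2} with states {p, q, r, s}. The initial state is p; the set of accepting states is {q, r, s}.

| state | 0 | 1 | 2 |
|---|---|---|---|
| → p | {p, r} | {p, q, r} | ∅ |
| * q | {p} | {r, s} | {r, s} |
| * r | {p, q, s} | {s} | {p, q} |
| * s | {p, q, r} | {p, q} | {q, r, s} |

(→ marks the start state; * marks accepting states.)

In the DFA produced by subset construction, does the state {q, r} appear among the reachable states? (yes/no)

Start state of the DFA: {p}.
{p} --0--> {p, r}  [new]
{p} --1--> {p, q, r}  [new]
{p} --2--> ∅  [new]
{p, r} --0--> {p, q, r, s}  [new]
{p, r} --1--> {p, q, r, s}  [seen]
{p, r} --2--> {p, q}  [new]
{p, q, r} --0--> {p, q, r, s}  [seen]
{p, q, r} --1--> {p, q, r, s}  [seen]
{p, q, r} --2--> {p, q, r, s}  [seen]
∅ --0--> ∅  [seen]
∅ --1--> ∅  [seen]
∅ --2--> ∅  [seen]
{p, q, r, s} --0--> {p, q, r, s}  [seen]
{p, q, r, s} --1--> {p, q, r, s}  [seen]
{p, q, r, s} --2--> {p, q, r, s}  [seen]
{p, q} --0--> {p, r}  [seen]
{p, q} --1--> {p, q, r, s}  [seen]
{p, q} --2--> {r, s}  [new]
{r, s} --0--> {p, q, r, s}  [seen]
{r, s} --1--> {p, q, s}  [new]
{r, s} --2--> {p, q, r, s}  [seen]
{p, q, s} --0--> {p, q, r}  [seen]
{p, q, s} --1--> {p, q, r, s}  [seen]
{p, q, s} --2--> {q, r, s}  [new]
{q, r, s} --0--> {p, q, r, s}  [seen]
{q, r, s} --1--> {p, q, r, s}  [seen]
{q, r, s} --2--> {p, q, r, s}  [seen]
Reachable DFA states: {p}, {p, r}, {p, q, r}, ∅, {p, q, r, s}, {p, q}, {r, s}, {p, q, s}, {q, r, s}.
{q, r} is not among them.

no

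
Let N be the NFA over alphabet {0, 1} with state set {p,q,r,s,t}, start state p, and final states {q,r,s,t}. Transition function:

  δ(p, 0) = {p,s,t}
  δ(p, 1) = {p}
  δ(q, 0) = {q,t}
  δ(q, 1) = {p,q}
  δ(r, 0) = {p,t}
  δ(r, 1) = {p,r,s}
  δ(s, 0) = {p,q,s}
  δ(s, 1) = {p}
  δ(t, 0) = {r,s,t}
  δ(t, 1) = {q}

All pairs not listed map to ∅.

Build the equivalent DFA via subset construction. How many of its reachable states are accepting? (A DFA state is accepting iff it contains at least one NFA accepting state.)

Start state of the DFA: {p}.
{p} --0--> {p,s,t}  [new]
{p} --1--> {p}  [seen]
{p,s,t} --0--> {p,q,r,s,t}  [new]
{p,s,t} --1--> {p,q}  [new]
{p,q,r,s,t} --0--> {p,q,r,s,t}  [seen]
{p,q,r,s,t} --1--> {p,q,r,s}  [new]
{p,q} --0--> {p,q,s,t}  [new]
{p,q} --1--> {p,q}  [seen]
{p,q,r,s} --0--> {p,q,s,t}  [seen]
{p,q,r,s} --1--> {p,q,r,s}  [seen]
{p,q,s,t} --0--> {p,q,r,s,t}  [seen]
{p,q,s,t} --1--> {p,q}  [seen]
Reachable DFA states: {p}, {p,s,t}, {p,q,r,s,t}, {p,q}, {p,q,r,s}, {p,q,s,t}.
Accepting DFA states (contain an NFA accepting state): {p,s,t}, {p,q,r,s,t}, {p,q}, {p,q,r,s}, {p,q,s,t}.

5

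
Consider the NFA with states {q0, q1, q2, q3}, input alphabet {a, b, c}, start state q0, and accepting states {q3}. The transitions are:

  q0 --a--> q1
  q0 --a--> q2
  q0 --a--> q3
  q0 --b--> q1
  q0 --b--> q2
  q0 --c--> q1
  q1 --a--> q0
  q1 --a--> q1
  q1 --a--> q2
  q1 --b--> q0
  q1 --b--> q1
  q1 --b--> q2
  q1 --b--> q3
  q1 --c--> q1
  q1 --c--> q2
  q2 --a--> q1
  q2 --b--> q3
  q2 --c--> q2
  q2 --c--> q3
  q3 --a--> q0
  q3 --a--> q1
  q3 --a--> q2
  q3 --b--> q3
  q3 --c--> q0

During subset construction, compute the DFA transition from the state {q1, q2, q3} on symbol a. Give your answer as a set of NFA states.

{q0, q1, q2}

δ(q1,a) = {q0, q1, q2}; δ(q2,a) = {q1}; δ(q3,a) = {q0, q1, q2}.
Union: {q0, q1, q2}.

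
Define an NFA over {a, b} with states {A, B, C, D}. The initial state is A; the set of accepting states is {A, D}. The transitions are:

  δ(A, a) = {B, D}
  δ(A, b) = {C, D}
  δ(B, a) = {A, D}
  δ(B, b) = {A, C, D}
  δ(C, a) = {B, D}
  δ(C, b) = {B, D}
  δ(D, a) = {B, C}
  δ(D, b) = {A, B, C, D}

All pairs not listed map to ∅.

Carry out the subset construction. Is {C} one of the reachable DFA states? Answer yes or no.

Start state of the DFA: {A}.
{A} --a--> {B, D}  [new]
{A} --b--> {C, D}  [new]
{B, D} --a--> {A, B, C, D}  [new]
{B, D} --b--> {A, B, C, D}  [seen]
{C, D} --a--> {B, C, D}  [new]
{C, D} --b--> {A, B, C, D}  [seen]
{A, B, C, D} --a--> {A, B, C, D}  [seen]
{A, B, C, D} --b--> {A, B, C, D}  [seen]
{B, C, D} --a--> {A, B, C, D}  [seen]
{B, C, D} --b--> {A, B, C, D}  [seen]
Reachable DFA states: {A}, {B, D}, {C, D}, {A, B, C, D}, {B, C, D}.
{C} is not among them.

no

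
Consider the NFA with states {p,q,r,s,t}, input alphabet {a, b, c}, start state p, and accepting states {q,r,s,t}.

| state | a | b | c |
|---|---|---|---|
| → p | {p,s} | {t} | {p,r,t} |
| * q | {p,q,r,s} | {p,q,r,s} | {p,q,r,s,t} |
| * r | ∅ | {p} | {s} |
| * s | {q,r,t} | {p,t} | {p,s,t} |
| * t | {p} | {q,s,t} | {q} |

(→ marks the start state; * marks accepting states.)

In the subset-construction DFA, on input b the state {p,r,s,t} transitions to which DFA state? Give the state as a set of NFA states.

{p,q,s,t}

δ(p,b) = {t}; δ(r,b) = {p}; δ(s,b) = {p,t}; δ(t,b) = {q,s,t}.
Union: {p,q,s,t}.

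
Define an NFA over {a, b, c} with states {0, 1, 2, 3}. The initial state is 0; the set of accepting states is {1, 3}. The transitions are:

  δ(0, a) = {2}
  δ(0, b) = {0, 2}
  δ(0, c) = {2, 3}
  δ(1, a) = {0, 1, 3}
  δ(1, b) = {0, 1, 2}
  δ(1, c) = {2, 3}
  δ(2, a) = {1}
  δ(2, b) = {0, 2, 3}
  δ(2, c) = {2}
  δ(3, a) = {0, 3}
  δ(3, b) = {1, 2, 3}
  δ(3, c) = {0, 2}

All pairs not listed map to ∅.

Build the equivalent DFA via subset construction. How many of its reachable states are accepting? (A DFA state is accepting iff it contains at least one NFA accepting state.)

Start state of the DFA: {0}.
{0} --a--> {2}  [new]
{0} --b--> {0, 2}  [new]
{0} --c--> {2, 3}  [new]
{2} --a--> {1}  [new]
{2} --b--> {0, 2, 3}  [new]
{2} --c--> {2}  [seen]
{0, 2} --a--> {1, 2}  [new]
{0, 2} --b--> {0, 2, 3}  [seen]
{0, 2} --c--> {2, 3}  [seen]
{2, 3} --a--> {0, 1, 3}  [new]
{2, 3} --b--> {0, 1, 2, 3}  [new]
{2, 3} --c--> {0, 2}  [seen]
{1} --a--> {0, 1, 3}  [seen]
{1} --b--> {0, 1, 2}  [new]
{1} --c--> {2, 3}  [seen]
{0, 2, 3} --a--> {0, 1, 2, 3}  [seen]
{0, 2, 3} --b--> {0, 1, 2, 3}  [seen]
{0, 2, 3} --c--> {0, 2, 3}  [seen]
{1, 2} --a--> {0, 1, 3}  [seen]
{1, 2} --b--> {0, 1, 2, 3}  [seen]
{1, 2} --c--> {2, 3}  [seen]
{0, 1, 3} --a--> {0, 1, 2, 3}  [seen]
{0, 1, 3} --b--> {0, 1, 2, 3}  [seen]
{0, 1, 3} --c--> {0, 2, 3}  [seen]
{0, 1, 2, 3} --a--> {0, 1, 2, 3}  [seen]
{0, 1, 2, 3} --b--> {0, 1, 2, 3}  [seen]
{0, 1, 2, 3} --c--> {0, 2, 3}  [seen]
{0, 1, 2} --a--> {0, 1, 2, 3}  [seen]
{0, 1, 2} --b--> {0, 1, 2, 3}  [seen]
{0, 1, 2} --c--> {2, 3}  [seen]
Reachable DFA states: {0}, {2}, {0, 2}, {2, 3}, {1}, {0, 2, 3}, {1, 2}, {0, 1, 3}, {0, 1, 2, 3}, {0, 1, 2}.
Accepting DFA states (contain an NFA accepting state): {2, 3}, {1}, {0, 2, 3}, {1, 2}, {0, 1, 3}, {0, 1, 2, 3}, {0, 1, 2}.

7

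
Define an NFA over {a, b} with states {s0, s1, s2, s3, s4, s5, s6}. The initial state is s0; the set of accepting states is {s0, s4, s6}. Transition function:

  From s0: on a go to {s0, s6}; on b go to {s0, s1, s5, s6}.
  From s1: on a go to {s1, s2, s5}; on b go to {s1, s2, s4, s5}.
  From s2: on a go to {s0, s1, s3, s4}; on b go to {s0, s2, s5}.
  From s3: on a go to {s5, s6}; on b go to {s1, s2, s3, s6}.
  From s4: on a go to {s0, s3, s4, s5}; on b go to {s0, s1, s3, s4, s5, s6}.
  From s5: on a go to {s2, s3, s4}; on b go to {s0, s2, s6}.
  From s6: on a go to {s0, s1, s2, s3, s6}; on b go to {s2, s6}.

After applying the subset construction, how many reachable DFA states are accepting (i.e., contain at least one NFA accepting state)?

Start state of the DFA: {s0}.
{s0} --a--> {s0, s6}  [new]
{s0} --b--> {s0, s1, s5, s6}  [new]
{s0, s6} --a--> {s0, s1, s2, s3, s6}  [new]
{s0, s6} --b--> {s0, s1, s2, s5, s6}  [new]
{s0, s1, s5, s6} --a--> {s0, s1, s2, s3, s4, s5, s6}  [new]
{s0, s1, s5, s6} --b--> {s0, s1, s2, s4, s5, s6}  [new]
{s0, s1, s2, s3, s6} --a--> {s0, s1, s2, s3, s4, s5, s6}  [seen]
{s0, s1, s2, s3, s6} --b--> {s0, s1, s2, s3, s4, s5, s6}  [seen]
{s0, s1, s2, s5, s6} --a--> {s0, s1, s2, s3, s4, s5, s6}  [seen]
{s0, s1, s2, s5, s6} --b--> {s0, s1, s2, s4, s5, s6}  [seen]
{s0, s1, s2, s3, s4, s5, s6} --a--> {s0, s1, s2, s3, s4, s5, s6}  [seen]
{s0, s1, s2, s3, s4, s5, s6} --b--> {s0, s1, s2, s3, s4, s5, s6}  [seen]
{s0, s1, s2, s4, s5, s6} --a--> {s0, s1, s2, s3, s4, s5, s6}  [seen]
{s0, s1, s2, s4, s5, s6} --b--> {s0, s1, s2, s3, s4, s5, s6}  [seen]
Reachable DFA states: {s0}, {s0, s6}, {s0, s1, s5, s6}, {s0, s1, s2, s3, s6}, {s0, s1, s2, s5, s6}, {s0, s1, s2, s3, s4, s5, s6}, {s0, s1, s2, s4, s5, s6}.
Accepting DFA states (contain an NFA accepting state): {s0}, {s0, s6}, {s0, s1, s5, s6}, {s0, s1, s2, s3, s6}, {s0, s1, s2, s5, s6}, {s0, s1, s2, s3, s4, s5, s6}, {s0, s1, s2, s4, s5, s6}.

7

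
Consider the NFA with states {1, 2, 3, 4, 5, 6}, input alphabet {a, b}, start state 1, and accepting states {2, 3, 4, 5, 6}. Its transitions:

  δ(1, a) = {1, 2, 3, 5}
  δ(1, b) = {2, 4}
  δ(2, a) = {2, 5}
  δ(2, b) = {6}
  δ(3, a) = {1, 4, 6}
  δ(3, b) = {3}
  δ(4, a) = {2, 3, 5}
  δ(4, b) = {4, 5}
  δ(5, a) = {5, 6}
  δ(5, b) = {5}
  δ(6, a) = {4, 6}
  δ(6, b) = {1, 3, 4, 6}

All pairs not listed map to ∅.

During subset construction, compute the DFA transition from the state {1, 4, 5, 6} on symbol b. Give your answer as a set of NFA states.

δ(1,b) = {2, 4}; δ(4,b) = {4, 5}; δ(5,b) = {5}; δ(6,b) = {1, 3, 4, 6}.
Union: {1, 2, 3, 4, 5, 6}.

{1, 2, 3, 4, 5, 6}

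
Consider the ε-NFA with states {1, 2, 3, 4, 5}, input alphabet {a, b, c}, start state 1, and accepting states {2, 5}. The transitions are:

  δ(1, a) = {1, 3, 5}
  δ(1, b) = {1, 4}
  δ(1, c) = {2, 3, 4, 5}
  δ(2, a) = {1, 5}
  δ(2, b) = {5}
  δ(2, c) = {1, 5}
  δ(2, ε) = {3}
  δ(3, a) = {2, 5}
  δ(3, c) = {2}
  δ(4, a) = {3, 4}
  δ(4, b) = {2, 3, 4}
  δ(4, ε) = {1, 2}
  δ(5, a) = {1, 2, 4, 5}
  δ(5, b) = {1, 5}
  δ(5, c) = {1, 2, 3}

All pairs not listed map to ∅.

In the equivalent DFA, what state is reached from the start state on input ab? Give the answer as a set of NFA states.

Start: {1}.
δ(1,a) = {1, 3, 5}.
Union: {1, 3, 5}.
After a: {1, 3, 5}.
δ(1,b) = {1, 4}; δ(3,b) = ∅; δ(5,b) = {1, 5}.
Union: {1, 4, 5}.
ε-closure gives {1, 2, 3, 4, 5}.
After b: {1, 2, 3, 4, 5}.

{1, 2, 3, 4, 5}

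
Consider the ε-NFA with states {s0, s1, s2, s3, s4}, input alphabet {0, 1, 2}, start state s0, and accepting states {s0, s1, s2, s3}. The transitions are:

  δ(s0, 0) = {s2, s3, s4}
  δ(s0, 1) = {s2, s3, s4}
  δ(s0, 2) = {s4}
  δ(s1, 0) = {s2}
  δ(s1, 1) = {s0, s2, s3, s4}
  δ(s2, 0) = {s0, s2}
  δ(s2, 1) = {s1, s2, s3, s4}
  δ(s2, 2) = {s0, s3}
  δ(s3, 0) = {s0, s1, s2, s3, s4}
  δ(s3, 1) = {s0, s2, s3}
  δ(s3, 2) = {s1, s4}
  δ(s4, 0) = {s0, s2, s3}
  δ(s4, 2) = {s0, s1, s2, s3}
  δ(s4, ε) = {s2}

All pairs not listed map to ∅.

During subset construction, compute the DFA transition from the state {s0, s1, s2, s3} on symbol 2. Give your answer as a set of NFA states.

δ(s0,2) = {s4}; δ(s1,2) = ∅; δ(s2,2) = {s0, s3}; δ(s3,2) = {s1, s4}.
Union: {s0, s1, s3, s4}.
ε-closure gives {s0, s1, s2, s3, s4}.

{s0, s1, s2, s3, s4}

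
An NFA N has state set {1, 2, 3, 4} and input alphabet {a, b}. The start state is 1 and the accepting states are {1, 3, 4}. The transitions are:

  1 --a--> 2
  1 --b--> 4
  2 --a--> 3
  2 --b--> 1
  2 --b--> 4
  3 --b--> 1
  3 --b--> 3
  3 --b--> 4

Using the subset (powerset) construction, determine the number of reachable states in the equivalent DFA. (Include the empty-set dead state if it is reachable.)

7

Start state of the DFA: {1}.
{1} --a--> {2}  [new]
{1} --b--> {4}  [new]
{2} --a--> {3}  [new]
{2} --b--> {1, 4}  [new]
{4} --a--> ∅  [new]
{4} --b--> ∅  [seen]
{3} --a--> ∅  [seen]
{3} --b--> {1, 3, 4}  [new]
{1, 4} --a--> {2}  [seen]
{1, 4} --b--> {4}  [seen]
∅ --a--> ∅  [seen]
∅ --b--> ∅  [seen]
{1, 3, 4} --a--> {2}  [seen]
{1, 3, 4} --b--> {1, 3, 4}  [seen]
Reachable DFA states: {1}, {2}, {4}, {3}, {1, 4}, ∅, {1, 3, 4}.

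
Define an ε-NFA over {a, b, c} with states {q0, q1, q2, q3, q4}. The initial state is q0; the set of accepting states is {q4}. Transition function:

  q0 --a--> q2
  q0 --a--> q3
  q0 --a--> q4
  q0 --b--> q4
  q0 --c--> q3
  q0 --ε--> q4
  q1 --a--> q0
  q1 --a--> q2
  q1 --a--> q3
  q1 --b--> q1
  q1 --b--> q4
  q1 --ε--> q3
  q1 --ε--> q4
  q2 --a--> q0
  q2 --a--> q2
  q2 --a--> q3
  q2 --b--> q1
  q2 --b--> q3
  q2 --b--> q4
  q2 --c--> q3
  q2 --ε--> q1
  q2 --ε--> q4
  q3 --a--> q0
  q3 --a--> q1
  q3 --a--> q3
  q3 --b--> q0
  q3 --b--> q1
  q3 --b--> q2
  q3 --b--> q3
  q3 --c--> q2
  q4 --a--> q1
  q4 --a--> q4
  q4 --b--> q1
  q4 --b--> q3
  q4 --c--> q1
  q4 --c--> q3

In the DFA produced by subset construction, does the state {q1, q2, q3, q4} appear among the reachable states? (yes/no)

yes

Start state of the DFA: {q0, q4} (ε-closure of the NFA start).
{q0, q4} --a--> {q1, q2, q3, q4}  [new]
{q0, q4} --b--> {q1, q3, q4}  [new]
{q0, q4} --c--> {q1, q3, q4}  [seen]
{q1, q2, q3, q4} --a--> {q0, q1, q2, q3, q4}  [new]
{q1, q2, q3, q4} --b--> {q0, q1, q2, q3, q4}  [seen]
{q1, q2, q3, q4} --c--> {q1, q2, q3, q4}  [seen]
{q1, q3, q4} --a--> {q0, q1, q2, q3, q4}  [seen]
{q1, q3, q4} --b--> {q0, q1, q2, q3, q4}  [seen]
{q1, q3, q4} --c--> {q1, q2, q3, q4}  [seen]
{q0, q1, q2, q3, q4} --a--> {q0, q1, q2, q3, q4}  [seen]
{q0, q1, q2, q3, q4} --b--> {q0, q1, q2, q3, q4}  [seen]
{q0, q1, q2, q3, q4} --c--> {q1, q2, q3, q4}  [seen]
Reachable DFA states: {q0, q4}, {q1, q2, q3, q4}, {q1, q3, q4}, {q0, q1, q2, q3, q4}.
{q1, q2, q3, q4} is among them.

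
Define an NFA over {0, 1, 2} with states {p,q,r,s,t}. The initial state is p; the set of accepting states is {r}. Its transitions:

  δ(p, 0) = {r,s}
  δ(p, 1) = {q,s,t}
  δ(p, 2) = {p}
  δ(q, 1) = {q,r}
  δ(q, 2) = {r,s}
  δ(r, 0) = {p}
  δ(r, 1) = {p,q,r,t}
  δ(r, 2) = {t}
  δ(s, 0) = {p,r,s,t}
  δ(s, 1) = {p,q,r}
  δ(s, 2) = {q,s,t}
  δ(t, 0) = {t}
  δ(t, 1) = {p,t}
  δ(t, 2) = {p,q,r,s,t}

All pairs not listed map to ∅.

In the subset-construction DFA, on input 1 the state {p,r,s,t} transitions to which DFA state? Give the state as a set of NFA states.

δ(p,1) = {q,s,t}; δ(r,1) = {p,q,r,t}; δ(s,1) = {p,q,r}; δ(t,1) = {p,t}.
Union: {p,q,r,s,t}.

{p,q,r,s,t}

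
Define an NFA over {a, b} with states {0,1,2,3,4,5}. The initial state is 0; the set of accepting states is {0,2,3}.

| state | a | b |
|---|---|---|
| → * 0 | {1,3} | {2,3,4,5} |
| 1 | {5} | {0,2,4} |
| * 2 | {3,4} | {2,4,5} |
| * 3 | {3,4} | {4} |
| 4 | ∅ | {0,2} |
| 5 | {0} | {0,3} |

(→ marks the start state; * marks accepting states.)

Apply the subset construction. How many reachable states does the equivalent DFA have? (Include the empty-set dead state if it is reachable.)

Start state of the DFA: {0}.
{0} --a--> {1,3}  [new]
{0} --b--> {2,3,4,5}  [new]
{1,3} --a--> {3,4,5}  [new]
{1,3} --b--> {0,2,4}  [new]
{2,3,4,5} --a--> {0,3,4}  [new]
{2,3,4,5} --b--> {0,2,3,4,5}  [new]
{3,4,5} --a--> {0,3,4}  [seen]
{3,4,5} --b--> {0,2,3,4}  [new]
{0,2,4} --a--> {1,3,4}  [new]
{0,2,4} --b--> {0,2,3,4,5}  [seen]
{0,3,4} --a--> {1,3,4}  [seen]
{0,3,4} --b--> {0,2,3,4,5}  [seen]
{0,2,3,4,5} --a--> {0,1,3,4}  [new]
{0,2,3,4,5} --b--> {0,2,3,4,5}  [seen]
{0,2,3,4} --a--> {1,3,4}  [seen]
{0,2,3,4} --b--> {0,2,3,4,5}  [seen]
{1,3,4} --a--> {3,4,5}  [seen]
{1,3,4} --b--> {0,2,4}  [seen]
{0,1,3,4} --a--> {1,3,4,5}  [new]
{0,1,3,4} --b--> {0,2,3,4,5}  [seen]
{1,3,4,5} --a--> {0,3,4,5}  [new]
{1,3,4,5} --b--> {0,2,3,4}  [seen]
{0,3,4,5} --a--> {0,1,3,4}  [seen]
{0,3,4,5} --b--> {0,2,3,4,5}  [seen]
Reachable DFA states: {0}, {1,3}, {2,3,4,5}, {3,4,5}, {0,2,4}, {0,3,4}, {0,2,3,4,5}, {0,2,3,4}, {1,3,4}, {0,1,3,4}, {1,3,4,5}, {0,3,4,5}.

12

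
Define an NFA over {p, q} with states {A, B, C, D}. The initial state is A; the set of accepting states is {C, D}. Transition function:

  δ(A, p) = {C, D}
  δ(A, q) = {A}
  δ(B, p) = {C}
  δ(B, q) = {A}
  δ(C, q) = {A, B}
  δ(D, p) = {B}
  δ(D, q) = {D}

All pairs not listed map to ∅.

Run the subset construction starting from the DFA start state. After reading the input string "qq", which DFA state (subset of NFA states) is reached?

Start: {A}.
δ(A,q) = {A}.
Union: {A}.
After q: {A}.
δ(A,q) = {A}.
Union: {A}.
After q: {A}.

{A}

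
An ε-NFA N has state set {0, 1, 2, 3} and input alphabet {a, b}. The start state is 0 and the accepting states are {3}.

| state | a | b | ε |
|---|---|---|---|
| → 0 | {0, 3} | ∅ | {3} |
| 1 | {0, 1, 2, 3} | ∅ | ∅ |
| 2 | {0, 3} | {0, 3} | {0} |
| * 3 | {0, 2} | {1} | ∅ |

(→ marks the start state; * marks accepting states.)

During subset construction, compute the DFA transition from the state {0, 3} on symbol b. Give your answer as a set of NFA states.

δ(0,b) = ∅; δ(3,b) = {1}.
Union: {1}.

{1}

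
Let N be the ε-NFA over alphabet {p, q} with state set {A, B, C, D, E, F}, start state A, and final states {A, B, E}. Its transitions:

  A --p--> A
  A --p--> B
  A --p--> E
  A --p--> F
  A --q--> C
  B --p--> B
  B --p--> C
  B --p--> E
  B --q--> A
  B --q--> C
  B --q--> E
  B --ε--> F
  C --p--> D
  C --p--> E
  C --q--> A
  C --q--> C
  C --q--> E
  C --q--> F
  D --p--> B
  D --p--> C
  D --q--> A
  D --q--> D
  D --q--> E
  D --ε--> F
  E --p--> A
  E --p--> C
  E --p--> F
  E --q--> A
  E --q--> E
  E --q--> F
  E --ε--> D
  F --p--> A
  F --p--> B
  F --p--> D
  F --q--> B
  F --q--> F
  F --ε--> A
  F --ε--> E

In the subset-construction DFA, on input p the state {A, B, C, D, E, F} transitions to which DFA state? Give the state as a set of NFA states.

{A, B, C, D, E, F}

δ(A,p) = {A, B, E, F}; δ(B,p) = {B, C, E}; δ(C,p) = {D, E}; δ(D,p) = {B, C}; δ(E,p) = {A, C, F}; δ(F,p) = {A, B, D}.
Union: {A, B, C, D, E, F}.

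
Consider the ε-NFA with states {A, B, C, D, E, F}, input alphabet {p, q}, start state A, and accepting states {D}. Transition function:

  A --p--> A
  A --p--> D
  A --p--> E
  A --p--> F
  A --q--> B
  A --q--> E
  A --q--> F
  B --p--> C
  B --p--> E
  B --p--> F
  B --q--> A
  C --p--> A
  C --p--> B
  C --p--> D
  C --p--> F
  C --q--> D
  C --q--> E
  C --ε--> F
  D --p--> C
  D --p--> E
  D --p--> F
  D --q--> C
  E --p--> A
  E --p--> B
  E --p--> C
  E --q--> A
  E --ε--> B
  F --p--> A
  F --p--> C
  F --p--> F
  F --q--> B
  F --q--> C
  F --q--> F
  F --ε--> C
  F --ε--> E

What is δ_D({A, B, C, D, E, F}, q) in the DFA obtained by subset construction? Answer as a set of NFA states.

δ(A,q) = {B, E, F}; δ(B,q) = {A}; δ(C,q) = {D, E}; δ(D,q) = {C}; δ(E,q) = {A}; δ(F,q) = {B, C, F}.
Union: {A, B, C, D, E, F}.

{A, B, C, D, E, F}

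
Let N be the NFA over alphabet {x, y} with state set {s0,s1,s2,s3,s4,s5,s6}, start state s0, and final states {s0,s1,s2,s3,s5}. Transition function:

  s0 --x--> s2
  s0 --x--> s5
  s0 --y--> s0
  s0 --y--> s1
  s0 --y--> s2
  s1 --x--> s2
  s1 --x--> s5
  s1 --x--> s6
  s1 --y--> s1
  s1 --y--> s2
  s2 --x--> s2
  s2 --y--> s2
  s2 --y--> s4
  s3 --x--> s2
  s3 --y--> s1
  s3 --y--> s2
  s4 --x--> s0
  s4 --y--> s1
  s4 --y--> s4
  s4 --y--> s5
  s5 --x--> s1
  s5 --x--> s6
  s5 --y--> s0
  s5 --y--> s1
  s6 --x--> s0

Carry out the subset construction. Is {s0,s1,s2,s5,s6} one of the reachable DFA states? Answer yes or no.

Start state of the DFA: {s0}.
{s0} --x--> {s2,s5}  [new]
{s0} --y--> {s0,s1,s2}  [new]
{s2,s5} --x--> {s1,s2,s6}  [new]
{s2,s5} --y--> {s0,s1,s2,s4}  [new]
{s0,s1,s2} --x--> {s2,s5,s6}  [new]
{s0,s1,s2} --y--> {s0,s1,s2,s4}  [seen]
{s1,s2,s6} --x--> {s0,s2,s5,s6}  [new]
{s1,s2,s6} --y--> {s1,s2,s4}  [new]
{s0,s1,s2,s4} --x--> {s0,s2,s5,s6}  [seen]
{s0,s1,s2,s4} --y--> {s0,s1,s2,s4,s5}  [new]
{s2,s5,s6} --x--> {s0,s1,s2,s6}  [new]
{s2,s5,s6} --y--> {s0,s1,s2,s4}  [seen]
{s0,s2,s5,s6} --x--> {s0,s1,s2,s5,s6}  [new]
{s0,s2,s5,s6} --y--> {s0,s1,s2,s4}  [seen]
{s1,s2,s4} --x--> {s0,s2,s5,s6}  [seen]
{s1,s2,s4} --y--> {s1,s2,s4,s5}  [new]
{s0,s1,s2,s4,s5} --x--> {s0,s1,s2,s5,s6}  [seen]
{s0,s1,s2,s4,s5} --y--> {s0,s1,s2,s4,s5}  [seen]
{s0,s1,s2,s6} --x--> {s0,s2,s5,s6}  [seen]
{s0,s1,s2,s6} --y--> {s0,s1,s2,s4}  [seen]
{s0,s1,s2,s5,s6} --x--> {s0,s1,s2,s5,s6}  [seen]
{s0,s1,s2,s5,s6} --y--> {s0,s1,s2,s4}  [seen]
{s1,s2,s4,s5} --x--> {s0,s1,s2,s5,s6}  [seen]
{s1,s2,s4,s5} --y--> {s0,s1,s2,s4,s5}  [seen]
Reachable DFA states: {s0}, {s2,s5}, {s0,s1,s2}, {s1,s2,s6}, {s0,s1,s2,s4}, {s2,s5,s6}, {s0,s2,s5,s6}, {s1,s2,s4}, {s0,s1,s2,s4,s5}, {s0,s1,s2,s6}, {s0,s1,s2,s5,s6}, {s1,s2,s4,s5}.
{s0,s1,s2,s5,s6} is among them.

yes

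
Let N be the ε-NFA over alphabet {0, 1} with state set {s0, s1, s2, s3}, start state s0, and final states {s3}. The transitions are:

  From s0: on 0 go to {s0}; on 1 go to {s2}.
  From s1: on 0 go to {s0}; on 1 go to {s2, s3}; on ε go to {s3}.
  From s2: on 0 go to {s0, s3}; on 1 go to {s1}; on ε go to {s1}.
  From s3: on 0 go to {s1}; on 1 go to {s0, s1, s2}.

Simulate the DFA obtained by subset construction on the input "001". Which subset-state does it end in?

{s1, s2, s3}

Start: {s0}.
δ(s0,0) = {s0}.
Union: {s0}.
After 0: {s0}.
δ(s0,0) = {s0}.
Union: {s0}.
After 0: {s0}.
δ(s0,1) = {s2}.
Union: {s2}.
ε-closure gives {s1, s2, s3}.
After 1: {s1, s2, s3}.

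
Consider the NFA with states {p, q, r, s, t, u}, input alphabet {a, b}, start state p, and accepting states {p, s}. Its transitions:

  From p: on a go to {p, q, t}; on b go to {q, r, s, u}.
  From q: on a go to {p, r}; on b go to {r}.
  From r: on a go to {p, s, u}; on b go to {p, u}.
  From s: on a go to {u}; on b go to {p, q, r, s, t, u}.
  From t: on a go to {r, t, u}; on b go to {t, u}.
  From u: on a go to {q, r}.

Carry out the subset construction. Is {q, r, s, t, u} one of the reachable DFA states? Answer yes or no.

yes

Start state of the DFA: {p}.
{p} --a--> {p, q, t}  [new]
{p} --b--> {q, r, s, u}  [new]
{p, q, t} --a--> {p, q, r, t, u}  [new]
{p, q, t} --b--> {q, r, s, t, u}  [new]
{q, r, s, u} --a--> {p, q, r, s, u}  [new]
{q, r, s, u} --b--> {p, q, r, s, t, u}  [new]
{p, q, r, t, u} --a--> {p, q, r, s, t, u}  [seen]
{p, q, r, t, u} --b--> {p, q, r, s, t, u}  [seen]
{q, r, s, t, u} --a--> {p, q, r, s, t, u}  [seen]
{q, r, s, t, u} --b--> {p, q, r, s, t, u}  [seen]
{p, q, r, s, u} --a--> {p, q, r, s, t, u}  [seen]
{p, q, r, s, u} --b--> {p, q, r, s, t, u}  [seen]
{p, q, r, s, t, u} --a--> {p, q, r, s, t, u}  [seen]
{p, q, r, s, t, u} --b--> {p, q, r, s, t, u}  [seen]
Reachable DFA states: {p}, {p, q, t}, {q, r, s, u}, {p, q, r, t, u}, {q, r, s, t, u}, {p, q, r, s, u}, {p, q, r, s, t, u}.
{q, r, s, t, u} is among them.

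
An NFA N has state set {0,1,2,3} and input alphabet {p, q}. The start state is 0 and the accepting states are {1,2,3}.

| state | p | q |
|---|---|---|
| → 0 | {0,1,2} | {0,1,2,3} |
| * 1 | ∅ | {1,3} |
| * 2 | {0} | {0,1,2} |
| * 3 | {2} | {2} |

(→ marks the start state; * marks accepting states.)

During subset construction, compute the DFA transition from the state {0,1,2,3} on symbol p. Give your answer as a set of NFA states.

δ(0,p) = {0,1,2}; δ(1,p) = ∅; δ(2,p) = {0}; δ(3,p) = {2}.
Union: {0,1,2}.

{0,1,2}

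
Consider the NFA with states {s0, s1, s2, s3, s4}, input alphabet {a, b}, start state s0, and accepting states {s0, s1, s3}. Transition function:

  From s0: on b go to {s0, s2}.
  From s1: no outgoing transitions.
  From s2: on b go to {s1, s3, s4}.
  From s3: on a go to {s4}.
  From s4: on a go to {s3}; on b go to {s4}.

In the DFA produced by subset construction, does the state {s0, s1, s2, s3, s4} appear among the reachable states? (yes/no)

Start state of the DFA: {s0}.
{s0} --a--> ∅  [new]
{s0} --b--> {s0, s2}  [new]
∅ --a--> ∅  [seen]
∅ --b--> ∅  [seen]
{s0, s2} --a--> ∅  [seen]
{s0, s2} --b--> {s0, s1, s2, s3, s4}  [new]
{s0, s1, s2, s3, s4} --a--> {s3, s4}  [new]
{s0, s1, s2, s3, s4} --b--> {s0, s1, s2, s3, s4}  [seen]
{s3, s4} --a--> {s3, s4}  [seen]
{s3, s4} --b--> {s4}  [new]
{s4} --a--> {s3}  [new]
{s4} --b--> {s4}  [seen]
{s3} --a--> {s4}  [seen]
{s3} --b--> ∅  [seen]
Reachable DFA states: {s0}, ∅, {s0, s2}, {s0, s1, s2, s3, s4}, {s3, s4}, {s4}, {s3}.
{s0, s1, s2, s3, s4} is among them.

yes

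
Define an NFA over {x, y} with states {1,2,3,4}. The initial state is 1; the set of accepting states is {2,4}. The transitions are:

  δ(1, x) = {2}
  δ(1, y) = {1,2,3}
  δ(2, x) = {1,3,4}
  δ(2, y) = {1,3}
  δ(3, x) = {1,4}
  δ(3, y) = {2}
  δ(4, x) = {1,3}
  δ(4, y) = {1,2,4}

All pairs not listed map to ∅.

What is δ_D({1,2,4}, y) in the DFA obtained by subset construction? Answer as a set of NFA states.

δ(1,y) = {1,2,3}; δ(2,y) = {1,3}; δ(4,y) = {1,2,4}.
Union: {1,2,3,4}.

{1,2,3,4}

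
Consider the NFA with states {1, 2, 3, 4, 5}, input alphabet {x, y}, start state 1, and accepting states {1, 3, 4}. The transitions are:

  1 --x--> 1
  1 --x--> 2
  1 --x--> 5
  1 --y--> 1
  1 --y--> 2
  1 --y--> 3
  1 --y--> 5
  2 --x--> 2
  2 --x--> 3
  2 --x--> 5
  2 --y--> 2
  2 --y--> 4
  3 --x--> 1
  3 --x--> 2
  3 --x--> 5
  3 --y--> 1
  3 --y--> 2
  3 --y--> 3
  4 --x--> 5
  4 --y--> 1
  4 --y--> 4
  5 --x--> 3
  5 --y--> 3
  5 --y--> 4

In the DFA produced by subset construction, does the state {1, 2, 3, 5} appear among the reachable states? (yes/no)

yes

Start state of the DFA: {1}.
{1} --x--> {1, 2, 5}  [new]
{1} --y--> {1, 2, 3, 5}  [new]
{1, 2, 5} --x--> {1, 2, 3, 5}  [seen]
{1, 2, 5} --y--> {1, 2, 3, 4, 5}  [new]
{1, 2, 3, 5} --x--> {1, 2, 3, 5}  [seen]
{1, 2, 3, 5} --y--> {1, 2, 3, 4, 5}  [seen]
{1, 2, 3, 4, 5} --x--> {1, 2, 3, 5}  [seen]
{1, 2, 3, 4, 5} --y--> {1, 2, 3, 4, 5}  [seen]
Reachable DFA states: {1}, {1, 2, 5}, {1, 2, 3, 5}, {1, 2, 3, 4, 5}.
{1, 2, 3, 5} is among them.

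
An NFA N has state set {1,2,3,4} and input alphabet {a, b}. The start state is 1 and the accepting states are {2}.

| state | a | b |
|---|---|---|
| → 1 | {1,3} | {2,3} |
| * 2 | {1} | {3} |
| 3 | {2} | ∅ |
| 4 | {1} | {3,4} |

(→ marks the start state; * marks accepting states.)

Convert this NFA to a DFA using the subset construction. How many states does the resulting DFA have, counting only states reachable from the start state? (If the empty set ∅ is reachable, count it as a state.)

8

Start state of the DFA: {1}.
{1} --a--> {1,3}  [new]
{1} --b--> {2,3}  [new]
{1,3} --a--> {1,2,3}  [new]
{1,3} --b--> {2,3}  [seen]
{2,3} --a--> {1,2}  [new]
{2,3} --b--> {3}  [new]
{1,2,3} --a--> {1,2,3}  [seen]
{1,2,3} --b--> {2,3}  [seen]
{1,2} --a--> {1,3}  [seen]
{1,2} --b--> {2,3}  [seen]
{3} --a--> {2}  [new]
{3} --b--> ∅  [new]
{2} --a--> {1}  [seen]
{2} --b--> {3}  [seen]
∅ --a--> ∅  [seen]
∅ --b--> ∅  [seen]
Reachable DFA states: {1}, {1,3}, {2,3}, {1,2,3}, {1,2}, {3}, {2}, ∅.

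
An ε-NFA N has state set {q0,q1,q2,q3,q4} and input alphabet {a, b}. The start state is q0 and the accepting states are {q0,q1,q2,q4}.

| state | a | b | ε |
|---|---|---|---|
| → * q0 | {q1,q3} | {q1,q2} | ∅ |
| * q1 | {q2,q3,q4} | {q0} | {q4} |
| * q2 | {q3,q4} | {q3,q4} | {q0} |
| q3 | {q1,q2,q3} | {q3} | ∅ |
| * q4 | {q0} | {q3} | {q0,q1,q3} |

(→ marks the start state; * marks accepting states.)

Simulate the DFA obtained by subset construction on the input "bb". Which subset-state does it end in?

Start: {q0}.
δ(q0,b) = {q1,q2}.
Union: {q1,q2}.
ε-closure gives {q0,q1,q2,q3,q4}.
After b: {q0,q1,q2,q3,q4}.
δ(q0,b) = {q1,q2}; δ(q1,b) = {q0}; δ(q2,b) = {q3,q4}; δ(q3,b) = {q3}; δ(q4,b) = {q3}.
Union: {q0,q1,q2,q3,q4}.
After b: {q0,q1,q2,q3,q4}.

{q0,q1,q2,q3,q4}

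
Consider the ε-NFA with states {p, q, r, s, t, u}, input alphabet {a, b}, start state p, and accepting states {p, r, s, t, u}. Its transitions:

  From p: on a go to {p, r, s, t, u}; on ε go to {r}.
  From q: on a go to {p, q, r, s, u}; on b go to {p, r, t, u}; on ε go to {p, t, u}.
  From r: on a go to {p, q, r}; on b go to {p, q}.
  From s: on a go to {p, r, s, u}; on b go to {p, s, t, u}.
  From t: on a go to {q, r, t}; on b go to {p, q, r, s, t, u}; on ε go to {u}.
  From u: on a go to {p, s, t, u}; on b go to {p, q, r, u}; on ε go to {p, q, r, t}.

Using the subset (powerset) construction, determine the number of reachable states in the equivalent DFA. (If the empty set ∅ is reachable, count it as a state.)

3

Start state of the DFA: {p, r} (ε-closure of the NFA start).
{p, r} --a--> {p, q, r, s, t, u}  [new]
{p, r} --b--> {p, q, r, t, u}  [new]
{p, q, r, s, t, u} --a--> {p, q, r, s, t, u}  [seen]
{p, q, r, s, t, u} --b--> {p, q, r, s, t, u}  [seen]
{p, q, r, t, u} --a--> {p, q, r, s, t, u}  [seen]
{p, q, r, t, u} --b--> {p, q, r, s, t, u}  [seen]
Reachable DFA states: {p, r}, {p, q, r, s, t, u}, {p, q, r, t, u}.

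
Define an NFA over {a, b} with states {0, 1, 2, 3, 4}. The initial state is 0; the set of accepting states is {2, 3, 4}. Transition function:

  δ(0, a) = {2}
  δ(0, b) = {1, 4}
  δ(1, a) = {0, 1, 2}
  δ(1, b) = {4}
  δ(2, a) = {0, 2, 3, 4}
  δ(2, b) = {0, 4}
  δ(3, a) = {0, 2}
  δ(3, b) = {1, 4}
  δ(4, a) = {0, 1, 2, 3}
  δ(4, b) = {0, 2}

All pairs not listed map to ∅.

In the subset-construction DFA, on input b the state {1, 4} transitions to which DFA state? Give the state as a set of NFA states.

δ(1,b) = {4}; δ(4,b) = {0, 2}.
Union: {0, 2, 4}.

{0, 2, 4}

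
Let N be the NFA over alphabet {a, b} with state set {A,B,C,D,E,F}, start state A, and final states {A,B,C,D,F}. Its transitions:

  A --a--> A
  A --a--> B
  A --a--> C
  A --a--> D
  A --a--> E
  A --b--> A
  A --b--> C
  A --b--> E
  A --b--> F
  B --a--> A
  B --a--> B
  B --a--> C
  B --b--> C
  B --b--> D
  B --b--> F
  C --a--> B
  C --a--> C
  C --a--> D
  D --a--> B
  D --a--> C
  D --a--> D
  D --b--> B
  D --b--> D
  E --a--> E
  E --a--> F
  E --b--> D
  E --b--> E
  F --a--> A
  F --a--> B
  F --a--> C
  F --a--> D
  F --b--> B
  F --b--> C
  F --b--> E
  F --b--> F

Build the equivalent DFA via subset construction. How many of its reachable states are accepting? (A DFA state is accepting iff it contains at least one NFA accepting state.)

4

Start state of the DFA: {A}.
{A} --a--> {A,B,C,D,E}  [new]
{A} --b--> {A,C,E,F}  [new]
{A,B,C,D,E} --a--> {A,B,C,D,E,F}  [new]
{A,B,C,D,E} --b--> {A,B,C,D,E,F}  [seen]
{A,C,E,F} --a--> {A,B,C,D,E,F}  [seen]
{A,C,E,F} --b--> {A,B,C,D,E,F}  [seen]
{A,B,C,D,E,F} --a--> {A,B,C,D,E,F}  [seen]
{A,B,C,D,E,F} --b--> {A,B,C,D,E,F}  [seen]
Reachable DFA states: {A}, {A,B,C,D,E}, {A,C,E,F}, {A,B,C,D,E,F}.
Accepting DFA states (contain an NFA accepting state): {A}, {A,B,C,D,E}, {A,C,E,F}, {A,B,C,D,E,F}.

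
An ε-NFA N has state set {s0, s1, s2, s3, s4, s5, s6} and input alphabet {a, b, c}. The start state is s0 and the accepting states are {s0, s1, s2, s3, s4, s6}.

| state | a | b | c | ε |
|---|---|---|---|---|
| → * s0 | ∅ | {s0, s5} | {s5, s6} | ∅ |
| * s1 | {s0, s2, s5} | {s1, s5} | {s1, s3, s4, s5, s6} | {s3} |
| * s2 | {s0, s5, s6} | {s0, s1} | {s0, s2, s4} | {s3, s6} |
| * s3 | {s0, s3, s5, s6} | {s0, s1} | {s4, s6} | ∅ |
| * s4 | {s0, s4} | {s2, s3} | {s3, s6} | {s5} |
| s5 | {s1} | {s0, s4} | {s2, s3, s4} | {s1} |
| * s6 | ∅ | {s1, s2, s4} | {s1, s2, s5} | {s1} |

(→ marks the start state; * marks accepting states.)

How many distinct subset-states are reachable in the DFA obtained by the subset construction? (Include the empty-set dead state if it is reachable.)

8

Start state of the DFA: {s0} (ε-closure of the NFA start).
{s0} --a--> ∅  [new]
{s0} --b--> {s0, s1, s3, s5}  [new]
{s0} --c--> {s1, s3, s5, s6}  [new]
∅ --a--> ∅  [seen]
∅ --b--> ∅  [seen]
∅ --c--> ∅  [seen]
{s0, s1, s3, s5} --a--> {s0, s1, s2, s3, s5, s6}  [new]
{s0, s1, s3, s5} --b--> {s0, s1, s3, s4, s5}  [new]
{s0, s1, s3, s5} --c--> {s1, s2, s3, s4, s5, s6}  [new]
{s1, s3, s5, s6} --a--> {s0, s1, s2, s3, s5, s6}  [seen]
{s1, s3, s5, s6} --b--> {s0, s1, s2, s3, s4, s5, s6}  [new]
{s1, s3, s5, s6} --c--> {s1, s2, s3, s4, s5, s6}  [seen]
{s0, s1, s2, s3, s5, s6} --a--> {s0, s1, s2, s3, s5, s6}  [seen]
{s0, s1, s2, s3, s5, s6} --b--> {s0, s1, s2, s3, s4, s5, s6}  [seen]
{s0, s1, s2, s3, s5, s6} --c--> {s0, s1, s2, s3, s4, s5, s6}  [seen]
{s0, s1, s3, s4, s5} --a--> {s0, s1, s2, s3, s4, s5, s6}  [seen]
{s0, s1, s3, s4, s5} --b--> {s0, s1, s2, s3, s4, s5, s6}  [seen]
{s0, s1, s3, s4, s5} --c--> {s1, s2, s3, s4, s5, s6}  [seen]
{s1, s2, s3, s4, s5, s6} --a--> {s0, s1, s2, s3, s4, s5, s6}  [seen]
{s1, s2, s3, s4, s5, s6} --b--> {s0, s1, s2, s3, s4, s5, s6}  [seen]
{s1, s2, s3, s4, s5, s6} --c--> {s0, s1, s2, s3, s4, s5, s6}  [seen]
{s0, s1, s2, s3, s4, s5, s6} --a--> {s0, s1, s2, s3, s4, s5, s6}  [seen]
{s0, s1, s2, s3, s4, s5, s6} --b--> {s0, s1, s2, s3, s4, s5, s6}  [seen]
{s0, s1, s2, s3, s4, s5, s6} --c--> {s0, s1, s2, s3, s4, s5, s6}  [seen]
Reachable DFA states: {s0}, ∅, {s0, s1, s3, s5}, {s1, s3, s5, s6}, {s0, s1, s2, s3, s5, s6}, {s0, s1, s3, s4, s5}, {s1, s2, s3, s4, s5, s6}, {s0, s1, s2, s3, s4, s5, s6}.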